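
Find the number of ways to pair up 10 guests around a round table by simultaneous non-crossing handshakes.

With 10 = 2·5 people, non-crossing handshake pairings are non-crossing perfect matchings on a circle, counted by C_5.
C_5 = C(10,5)/6 = 252/6 = 42.

42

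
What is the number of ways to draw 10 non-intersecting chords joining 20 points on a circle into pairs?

16796

Pairing 20 circle points by 10 non-crossing chords gives C_10 matchings.
C_10 = C(20,10)/11 = 184756/11 = 16796.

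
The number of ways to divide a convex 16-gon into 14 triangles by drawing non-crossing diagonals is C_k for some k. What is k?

14

A convex 16-gon is triangulated into 14 triangles, and the number of such triangulations is the Catalan number C_{16−2} = C_14.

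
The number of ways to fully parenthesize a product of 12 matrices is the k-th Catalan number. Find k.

Ways to associate a product of 12 factors correspond to binary trees on 12 leaves, so the count is C_11.

11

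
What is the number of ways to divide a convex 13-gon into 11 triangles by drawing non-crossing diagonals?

A convex 13-gon is triangulated into 11 triangles, and the number of such triangulations is the Catalan number C_{13−2} = C_11.
C_11 = C(22,11)/12 = 705432/12 = 58786.

58786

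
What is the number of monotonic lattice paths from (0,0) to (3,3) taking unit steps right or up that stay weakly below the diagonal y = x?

5

Monotone paths in an n×n grid that stay weakly below the diagonal are counted by C_n; here n = 3.
C_3 = C(6,3)/4 = 20/4 = 5.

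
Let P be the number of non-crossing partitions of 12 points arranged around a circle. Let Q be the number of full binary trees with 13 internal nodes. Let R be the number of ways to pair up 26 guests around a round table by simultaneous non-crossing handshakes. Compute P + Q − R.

Non-crossing partitions of an n-element set are counted by C_n; here n = 12. So P = C_12 = 208012.
The number of full binary trees on 13 internal nodes is the Catalan number C_13. So Q = C_13 = 742900.
Non-crossing handshake pairings of 2n people are counted by C_n; 26 people gives n = 13. So R = C_13 = 742900.
P + Q − R = 208012 + 742900 − 742900 = 208012.

208012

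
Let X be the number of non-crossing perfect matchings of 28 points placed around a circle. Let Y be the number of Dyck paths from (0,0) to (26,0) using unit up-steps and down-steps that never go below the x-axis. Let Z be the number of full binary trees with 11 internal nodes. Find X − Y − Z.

Non-crossing perfect matchings of 2n points on a circle are counted by C_n; with 28 points, n = 14. So X = C_14 = 2674440.
Dyck paths of semilength n (length 2n) are counted by C_n; here n = 13. So Y = C_13 = 742900.
Full binary trees with n internal nodes are counted by C_n; here n = 11. So Z = C_11 = 58786.
X − Y − Z = 2674440 − 742900 − 58786 = 1872754.

1872754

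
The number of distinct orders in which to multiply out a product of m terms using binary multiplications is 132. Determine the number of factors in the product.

Parenthesizations of m factors are counted by C_{m−1}. Since C_6 = 132, the index is 6.
So the index is 6, and the number of factors is 6 + 1 = 7.

7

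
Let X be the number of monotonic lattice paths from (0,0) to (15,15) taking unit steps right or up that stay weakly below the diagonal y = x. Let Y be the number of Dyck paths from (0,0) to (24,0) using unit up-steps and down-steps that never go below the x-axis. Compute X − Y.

Monotone paths in an n×n grid that stay weakly below the diagonal are counted by C_n; here n = 15. So X = C_15 = 9694845.
Paths of 12 up- and 12 down-steps that never dip below the axis are Dyck paths; their count is C_12. So Y = C_12 = 208012.
X − Y = 9694845 − 208012 = 9486833.

9486833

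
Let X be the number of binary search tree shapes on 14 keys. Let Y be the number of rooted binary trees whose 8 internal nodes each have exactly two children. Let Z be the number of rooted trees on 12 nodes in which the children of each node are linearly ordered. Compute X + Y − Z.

Binary trees (left/right distinguished) on n nodes are counted by C_n; here n = 14. So X = C_14 = 2674440.
Full binary trees with n internal nodes are counted by C_n; here n = 8. So Y = C_8 = 1430.
A rooted plane tree on 12 nodes has 11 edges, and such trees are counted by C_11. So Z = C_11 = 58786.
X + Y − Z = 2674440 + 1430 − 58786 = 2617084.

2617084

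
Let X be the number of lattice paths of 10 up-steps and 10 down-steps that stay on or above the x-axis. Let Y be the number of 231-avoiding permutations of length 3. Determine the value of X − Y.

16791

Dyck paths of semilength n (length 2n) are counted by C_n; here n = 10. So X = C_10 = 16796.
Permutations of [n] avoiding any single length-3 pattern are counted by C_n; here n = 3. So Y = C_3 = 5.
X − Y = 16796 − 5 = 16791.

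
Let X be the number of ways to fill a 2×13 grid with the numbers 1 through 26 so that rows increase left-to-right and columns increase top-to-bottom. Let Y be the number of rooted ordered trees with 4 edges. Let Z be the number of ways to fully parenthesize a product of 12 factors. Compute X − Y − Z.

684100

Standard Young tableaux of shape 2×n are counted by C_n; here n = 13. So X = C_13 = 742900.
Rooted ordered trees with n edges are counted by C_n; here n = 4. So Y = C_4 = 14.
Ways to associate a product of 12 factors correspond to binary trees on 12 leaves, so the count is C_11. So Z = C_11 = 58786.
X − Y − Z = 742900 − 14 − 58786 = 684100.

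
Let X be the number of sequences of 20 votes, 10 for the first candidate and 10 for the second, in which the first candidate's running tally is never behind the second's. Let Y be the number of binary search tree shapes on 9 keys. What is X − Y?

11934

Reading a vote for the leader as '(' and for the other as ')' turns such a sequence into a balanced string of 10 pairs, so the count is C_10. So X = C_10 = 16796.
Rooted binary trees with 9 nodes (each child slot possibly empty) number C_9. So Y = C_9 = 4862.
X − Y = 16796 − 4862 = 11934.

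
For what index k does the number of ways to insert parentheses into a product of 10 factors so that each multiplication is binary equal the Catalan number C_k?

9

Ways to associate a product of 10 factors correspond to binary trees on 10 leaves, so the count is C_9.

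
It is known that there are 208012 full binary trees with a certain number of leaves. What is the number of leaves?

13

Full binary trees with L leaves are counted by C_{L−1}. The Catalan number equal to 208012 is C_12.
So the index is 12, and the number of leaves is 12 + 1 = 13.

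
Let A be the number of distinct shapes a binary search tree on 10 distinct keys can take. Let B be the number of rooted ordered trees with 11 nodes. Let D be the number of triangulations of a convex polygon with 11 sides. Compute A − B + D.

4862

Rooted binary trees with 10 nodes (each child slot possibly empty) number C_10. So A = C_10 = 16796.
Rooted ordered (plane) trees on m nodes have m−1 edges and are counted by C_{m−1}; m = 11 gives C_10. So B = C_10 = 16796.
The number of triangulations of an 11-gon is the Catalan number C_9 (index = sides − 2). So D = C_9 = 4862.
A − B + D = 16796 − 16796 + 4862 = 4862.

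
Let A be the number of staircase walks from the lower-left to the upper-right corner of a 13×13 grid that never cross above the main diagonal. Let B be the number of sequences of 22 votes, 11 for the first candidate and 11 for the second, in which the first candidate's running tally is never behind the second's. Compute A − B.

684114

Sub-diagonal monotone paths from (0,0) to (13,13) biject with Dyck paths of semilength 13, giving C_13. So A = C_13 = 742900.
Ballot sequences with n votes each where one side never trails are Dyck words, counted by C_n; here n = 11. So B = C_11 = 58786.
A − B = 742900 − 58786 = 684114.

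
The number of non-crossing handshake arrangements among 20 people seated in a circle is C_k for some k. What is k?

Non-crossing handshake pairings of 2n people are counted by C_n; 20 people gives n = 10.

10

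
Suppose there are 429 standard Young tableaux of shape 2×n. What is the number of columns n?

Standard Young tableaux of shape 2×n are counted by C_n. Since C_7 = 429, the index is 7.

7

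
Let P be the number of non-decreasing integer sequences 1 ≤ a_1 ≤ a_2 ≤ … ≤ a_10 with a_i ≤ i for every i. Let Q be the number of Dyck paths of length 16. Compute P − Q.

Weakly increasing sequences with a_i ≤ i biject with Dyck paths of semilength 10, so there are C_10. So P = C_10 = 16796.
A Dyck path with 8 up-steps and 8 down-steps has semilength 8, so there are C_8 of them. So Q = C_8 = 1430.
P − Q = 16796 − 1430 = 15366.

15366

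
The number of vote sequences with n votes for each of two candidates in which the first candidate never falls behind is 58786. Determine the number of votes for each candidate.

Such ballot sequences with n votes each are counted by C_n, and C_11 = 58786.

11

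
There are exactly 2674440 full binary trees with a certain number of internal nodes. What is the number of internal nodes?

14

Full binary trees with n internal nodes are counted by C_n, and C_14 = 2674440.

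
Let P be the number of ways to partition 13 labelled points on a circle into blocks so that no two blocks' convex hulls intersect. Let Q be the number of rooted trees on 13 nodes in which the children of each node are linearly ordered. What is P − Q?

534888

Non-crossing partitions of an n-element set are counted by C_n; here n = 13. So P = C_13 = 742900.
A rooted plane tree on 13 nodes has 12 edges, and such trees are counted by C_12. So Q = C_12 = 208012.
P − Q = 742900 − 208012 = 534888.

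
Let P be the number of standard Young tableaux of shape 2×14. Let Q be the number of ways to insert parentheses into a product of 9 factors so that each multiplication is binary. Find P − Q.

Standard Young tableaux of shape 2×n are counted by C_n; here n = 14. So P = C_14 = 2674440.
Ways to associate a product of 9 factors correspond to binary trees on 9 leaves, so the count is C_8. So Q = C_8 = 1430.
P − Q = 2674440 − 1430 = 2673010.

2673010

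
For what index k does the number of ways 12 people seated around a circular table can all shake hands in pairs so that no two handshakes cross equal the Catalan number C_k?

With 12 = 2·6 people, non-crossing handshake pairings are non-crossing perfect matchings on a circle, counted by C_6.

6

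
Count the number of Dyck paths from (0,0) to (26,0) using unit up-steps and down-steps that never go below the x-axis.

742900

A Dyck path with 13 up-steps and 13 down-steps has semilength 13, so there are C_13 of them.
C_13 = 742900.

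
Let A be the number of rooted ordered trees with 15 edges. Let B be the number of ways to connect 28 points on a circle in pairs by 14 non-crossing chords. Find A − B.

A rooted plane tree with 15 edges has 16 nodes, and the count is C_15. So A = C_15 = 9694845.
Non-crossing perfect matchings of 2n points on a circle are counted by C_n; with 28 points, n = 14. So B = C_14 = 2674440.
A − B = 9694845 − 2674440 = 7020405.

7020405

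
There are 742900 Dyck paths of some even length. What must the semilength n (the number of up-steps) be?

Dyck paths of semilength n are counted by C_n; 742900 = C_13.

13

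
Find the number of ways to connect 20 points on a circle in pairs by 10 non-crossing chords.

16796

Pairing 20 circle points by 10 non-crossing chords gives C_10 matchings.
C_10 = 16796.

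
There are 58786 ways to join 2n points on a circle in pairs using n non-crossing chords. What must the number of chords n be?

Non-crossing pairings of 2n points on a circle are counted by C_n; 58786 = C_11.

11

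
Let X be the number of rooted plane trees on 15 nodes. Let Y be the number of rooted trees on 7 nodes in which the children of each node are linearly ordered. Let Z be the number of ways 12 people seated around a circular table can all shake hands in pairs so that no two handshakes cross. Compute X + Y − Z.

Rooted ordered (plane) trees on m nodes have m−1 edges and are counted by C_{m−1}; m = 15 gives C_14. So X = C_14 = 2674440.
Rooted ordered (plane) trees on m nodes have m−1 edges and are counted by C_{m−1}; m = 7 gives C_6. So Y = C_6 = 132.
With 12 = 2·6 people, non-crossing handshake pairings are non-crossing perfect matchings on a circle, counted by C_6. So Z = C_6 = 132.
X + Y − Z = 2674440 + 132 − 132 = 2674440.

2674440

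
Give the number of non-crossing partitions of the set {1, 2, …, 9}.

4862

The non-crossing partitions of [9] form a lattice of size C_9.
C_9 = C(18,9)/10 = 48620/10 = 4862.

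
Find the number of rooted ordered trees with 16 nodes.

Rooted ordered (plane) trees on m nodes have m−1 edges and are counted by C_{m−1}; m = 16 gives C_15.
C_15 = C(30,15)/16 = 155117520/16 = 9694845.

9694845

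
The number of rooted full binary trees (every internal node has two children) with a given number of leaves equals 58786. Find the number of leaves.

12

Full binary trees with L leaves are counted by C_{L−1}. The Catalan number equal to 58786 is C_11.
So the index is 11, and the number of leaves is 11 + 1 = 12.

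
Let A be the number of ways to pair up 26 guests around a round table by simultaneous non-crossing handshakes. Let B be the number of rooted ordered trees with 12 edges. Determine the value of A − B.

534888

With 26 = 2·13 people, non-crossing handshake pairings are non-crossing perfect matchings on a circle, counted by C_13. So A = C_13 = 742900.
A rooted plane tree with 12 edges has 13 nodes, and the count is C_12. So B = C_12 = 208012.
A − B = 742900 − 208012 = 534888.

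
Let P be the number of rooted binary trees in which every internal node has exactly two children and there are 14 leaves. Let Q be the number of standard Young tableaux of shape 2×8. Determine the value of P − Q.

A full binary tree with L leaves has L−1 internal nodes and is counted by C_{L−1}; L = 14 gives C_13. So P = C_13 = 742900.
By the hook-length formula (or a Dyck-path bijection), SYT of shape 2×8 number C_8. So Q = C_8 = 1430.
P − Q = 742900 − 1430 = 741470.

741470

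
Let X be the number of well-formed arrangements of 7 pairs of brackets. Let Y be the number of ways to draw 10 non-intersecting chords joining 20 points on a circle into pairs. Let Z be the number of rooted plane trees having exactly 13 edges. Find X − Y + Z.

726533

A balanced arrangement of 7 bracket pairs is a Dyck word of semilength 7, so the count is C_7. So X = C_7 = 429.
Pairing 20 circle points by 10 non-crossing chords gives C_10 matchings. So Y = C_10 = 16796.
A rooted plane tree with 13 edges has 14 nodes, and the count is C_13. So Z = C_13 = 742900.
X − Y + Z = 429 − 16796 + 742900 = 726533.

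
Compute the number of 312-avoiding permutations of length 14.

For any fixed pattern of length 3, the pattern-avoiding permutations of [14] number C_14.
C_14 = C(28,14)/15 = 40116600/15 = 2674440.

2674440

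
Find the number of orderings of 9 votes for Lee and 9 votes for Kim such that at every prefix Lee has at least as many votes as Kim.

Ballot sequences with n votes each where one side never trails are Dyck words, counted by C_n; here n = 9.
C_9 = C_8 · 2(2·8+1)/(8+2) = 1430 · 34/10 = 4862.

4862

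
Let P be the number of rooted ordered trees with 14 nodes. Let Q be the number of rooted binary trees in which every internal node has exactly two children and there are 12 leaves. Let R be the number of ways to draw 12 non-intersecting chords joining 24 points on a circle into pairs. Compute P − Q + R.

892126

Rooted ordered (plane) trees on m nodes have m−1 edges and are counted by C_{m−1}; m = 14 gives C_13. So P = C_13 = 742900.
A full binary tree with L leaves has L−1 internal nodes and is counted by C_{L−1}; L = 12 gives C_11. So Q = C_11 = 58786.
Non-crossing perfect matchings of 2n points on a circle are counted by C_n; with 24 points, n = 12. So R = C_12 = 208012.
P − Q + R = 742900 − 58786 + 208012 = 892126.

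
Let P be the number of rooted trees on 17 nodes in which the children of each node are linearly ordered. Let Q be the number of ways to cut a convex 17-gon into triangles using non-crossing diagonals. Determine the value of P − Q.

25662825

A rooted plane tree on 17 nodes has 16 edges, and such trees are counted by C_16. So P = C_16 = 35357670.
The number of triangulations of a 17-gon is the Catalan number C_15 (index = sides − 2). So Q = C_15 = 9694845.
P − Q = 35357670 − 9694845 = 25662825.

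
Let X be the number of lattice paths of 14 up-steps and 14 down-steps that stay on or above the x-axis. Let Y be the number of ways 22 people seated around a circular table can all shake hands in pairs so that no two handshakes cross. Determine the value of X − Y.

Dyck paths of semilength n (length 2n) are counted by C_n; here n = 14. So X = C_14 = 2674440.
Non-crossing handshake pairings of 2n people are counted by C_n; 22 people gives n = 11. So Y = C_11 = 58786.
X − Y = 2674440 − 58786 = 2615654.

2615654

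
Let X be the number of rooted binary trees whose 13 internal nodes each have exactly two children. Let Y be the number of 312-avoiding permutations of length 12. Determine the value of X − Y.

534888

Full binary trees with n internal nodes are counted by C_n; here n = 13. So X = C_13 = 742900.
Permutations of [n] avoiding any single length-3 pattern are counted by C_n; here n = 12. So Y = C_12 = 208012.
X − Y = 742900 − 208012 = 534888.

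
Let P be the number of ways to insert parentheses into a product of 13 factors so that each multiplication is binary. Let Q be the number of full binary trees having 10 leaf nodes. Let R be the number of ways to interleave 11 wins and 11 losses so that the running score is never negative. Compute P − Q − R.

Ways to associate a product of 13 factors correspond to binary trees on 13 leaves, so the count is C_12. So P = C_12 = 208012.
Full binary trees with 10 leaves have 10−1 = 9 internal nodes, so there are C_9 of them. So Q = C_9 = 4862.
Reading a vote for the leader as '(' and for the other as ')' turns such a sequence into a balanced string of 11 pairs, so the count is C_11. So R = C_11 = 58786.
P − Q − R = 208012 − 4862 − 58786 = 144364.

144364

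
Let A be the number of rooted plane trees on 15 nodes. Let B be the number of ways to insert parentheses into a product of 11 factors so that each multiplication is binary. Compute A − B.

2657644

A rooted plane tree on 15 nodes has 14 edges, and such trees are counted by C_14. So A = C_14 = 2674440.
Parenthesizations of m factors correspond to full binary trees with m leaves, counted by C_{m−1}; m = 11 gives C_10. So B = C_10 = 16796.
A − B = 2674440 − 16796 = 2657644.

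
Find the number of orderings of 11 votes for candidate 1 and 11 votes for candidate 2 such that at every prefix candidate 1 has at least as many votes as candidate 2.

58786

Ballot sequences with n votes each where one side never trails are Dyck words, counted by C_n; here n = 11.
C_11 = 58786.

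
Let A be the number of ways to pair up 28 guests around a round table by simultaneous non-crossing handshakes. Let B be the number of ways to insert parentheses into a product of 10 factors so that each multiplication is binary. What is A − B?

With 28 = 2·14 people, non-crossing handshake pairings are non-crossing perfect matchings on a circle, counted by C_14. So A = C_14 = 2674440.
Parenthesizations of m factors correspond to full binary trees with m leaves, counted by C_{m−1}; m = 10 gives C_9. So B = C_9 = 4862.
A − B = 2674440 − 4862 = 2669578.

2669578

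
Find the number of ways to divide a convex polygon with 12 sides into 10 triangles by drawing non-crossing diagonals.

16796

Triangulations of a convex m-gon are counted by C_{m−2}; with m = 12 this is C_10.
C_10 = C_9 · 2(2·9+1)/(9+2) = 4862 · 38/11 = 16796.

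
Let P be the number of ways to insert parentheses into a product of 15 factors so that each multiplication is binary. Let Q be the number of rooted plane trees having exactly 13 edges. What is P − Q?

1931540

Bracketing 15 factors into binary products is counted by C_{15−1} = C_14. So P = C_14 = 2674440.
A rooted plane tree with 13 edges has 14 nodes, and the count is C_13. So Q = C_13 = 742900.
P − Q = 2674440 − 742900 = 1931540.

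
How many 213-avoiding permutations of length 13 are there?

Permutations of [n] avoiding any single length-3 pattern are counted by C_n; here n = 13.
C_13 = C(26,13)/14 = 10400600/14 = 742900.

742900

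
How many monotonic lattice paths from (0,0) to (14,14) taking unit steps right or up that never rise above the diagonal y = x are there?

2674440

Sub-diagonal monotone paths from (0,0) to (14,14) biject with Dyck paths of semilength 14, giving C_14.
C_14 = C(28,14)/15 = 40116600/15 = 2674440.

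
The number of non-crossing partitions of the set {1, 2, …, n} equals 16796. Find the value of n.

10

Non-crossing partitions of [n] are counted by C_n. Since C_10 = 16796, the index is 10.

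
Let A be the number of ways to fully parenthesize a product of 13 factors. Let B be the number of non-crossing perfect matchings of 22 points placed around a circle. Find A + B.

Ways to associate a product of 13 factors correspond to binary trees on 13 leaves, so the count is C_12. So A = C_12 = 208012.
Pairing 22 circle points by 11 non-crossing chords gives C_11 matchings. So B = C_11 = 58786.
A + B = 208012 + 58786 = 266798.

266798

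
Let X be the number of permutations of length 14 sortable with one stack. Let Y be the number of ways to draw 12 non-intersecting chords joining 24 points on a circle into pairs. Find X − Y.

2466428

By Knuth's characterisation, the stack-sortable permutations of length 14 are the 231-avoiders, numbering C_14. So X = C_14 = 2674440.
Pairing 24 circle points by 12 non-crossing chords gives C_12 matchings. So Y = C_12 = 208012.
X − Y = 2674440 − 208012 = 2466428.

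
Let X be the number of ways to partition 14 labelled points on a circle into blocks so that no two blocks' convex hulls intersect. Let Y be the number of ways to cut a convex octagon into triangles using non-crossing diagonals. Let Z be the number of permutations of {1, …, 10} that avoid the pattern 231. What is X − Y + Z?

Non-crossing partitions of an n-element set are counted by C_n; here n = 14. So X = C_14 = 2674440.
Triangulations of a convex m-gon are counted by C_{m−2}; with m = 8 this is C_6. So Y = C_6 = 132.
For any fixed pattern of length 3, the pattern-avoiding permutations of [10] number C_10. So Z = C_10 = 16796.
X − Y + Z = 2674440 − 132 + 16796 = 2691104.

2691104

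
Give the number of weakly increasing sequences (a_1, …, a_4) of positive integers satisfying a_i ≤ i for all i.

14

Such sub-staircase sequences of length n are counted by C_n; here n = 4.
C_4 = 14.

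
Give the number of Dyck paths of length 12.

132

Paths of 6 up- and 6 down-steps that never dip below the axis are Dyck paths; their count is C_6.
C_6 = C(12,6)/7 = 924/7 = 132.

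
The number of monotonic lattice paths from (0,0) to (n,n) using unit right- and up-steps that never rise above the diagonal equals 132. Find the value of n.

Such diagonal-avoiding paths in an n×n grid are counted by C_n. The Catalan number equal to 132 is C_6.

6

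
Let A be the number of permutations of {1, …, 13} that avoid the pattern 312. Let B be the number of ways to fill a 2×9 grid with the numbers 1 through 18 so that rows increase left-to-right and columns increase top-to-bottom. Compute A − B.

For any fixed pattern of length 3, the pattern-avoiding permutations of [13] number C_13. So A = C_13 = 742900.
Standard Young tableaux of shape 2×n are counted by C_n; here n = 9. So B = C_9 = 4862.
A − B = 742900 − 4862 = 738038.

738038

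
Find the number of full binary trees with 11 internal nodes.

58786

The number of full binary trees on 11 internal nodes is the Catalan number C_11.
C_11 = C(22,11)/12 = 705432/12 = 58786.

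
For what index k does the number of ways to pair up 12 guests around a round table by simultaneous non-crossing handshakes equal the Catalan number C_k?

6

With 12 = 2·6 people, non-crossing handshake pairings are non-crossing perfect matchings on a circle, counted by C_6.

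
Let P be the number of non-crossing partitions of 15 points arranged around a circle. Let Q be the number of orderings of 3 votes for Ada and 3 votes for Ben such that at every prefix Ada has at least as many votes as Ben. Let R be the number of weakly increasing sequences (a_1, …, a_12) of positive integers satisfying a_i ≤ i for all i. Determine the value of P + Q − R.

The non-crossing partitions of [15] form a lattice of size C_15. So P = C_15 = 9694845.
Reading a vote for the leader as '(' and for the other as ')' turns such a sequence into a balanced string of 3 pairs, so the count is C_3. So Q = C_3 = 5.
Such sub-staircase sequences of length n are counted by C_n; here n = 12. So R = C_12 = 208012.
P + Q − R = 9694845 + 5 − 208012 = 9486838.

9486838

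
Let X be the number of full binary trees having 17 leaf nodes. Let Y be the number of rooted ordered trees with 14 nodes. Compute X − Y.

34614770

Full binary trees with 17 leaves have 17−1 = 16 internal nodes, so there are C_16 of them. So X = C_16 = 35357670.
Rooted ordered (plane) trees on m nodes have m−1 edges and are counted by C_{m−1}; m = 14 gives C_13. So Y = C_13 = 742900.
X − Y = 35357670 − 742900 = 34614770.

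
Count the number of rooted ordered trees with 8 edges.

Rooted ordered trees with n edges are counted by C_n; here n = 8.
C_8 = C(16,8)/9 = 12870/9 = 1430.

1430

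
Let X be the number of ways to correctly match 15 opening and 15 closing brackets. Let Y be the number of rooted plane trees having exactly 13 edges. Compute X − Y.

8951945

With 15 pairs the number of balanced bracket strings is the Catalan number C_15. So X = C_15 = 9694845.
Rooted ordered trees with n edges are counted by C_n; here n = 13. So Y = C_13 = 742900.
X − Y = 9694845 − 742900 = 8951945.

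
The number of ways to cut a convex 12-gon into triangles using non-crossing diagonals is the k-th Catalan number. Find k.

Triangulations of a convex m-gon are counted by C_{m−2}; with m = 12 this is C_10.

10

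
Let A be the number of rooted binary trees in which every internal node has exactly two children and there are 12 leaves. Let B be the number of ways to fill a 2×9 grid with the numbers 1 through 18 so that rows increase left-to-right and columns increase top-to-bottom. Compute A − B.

Full binary trees with 12 leaves have 12−1 = 11 internal nodes, so there are C_11 of them. So A = C_11 = 58786.
Standard Young tableaux of shape 2×n are counted by C_n; here n = 9. So B = C_9 = 4862.
A − B = 58786 − 4862 = 53924.

53924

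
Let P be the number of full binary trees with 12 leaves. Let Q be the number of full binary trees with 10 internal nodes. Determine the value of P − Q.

A full binary tree with L leaves has L−1 internal nodes and is counted by C_{L−1}; L = 12 gives C_11. So P = C_11 = 58786.
The number of full binary trees on 10 internal nodes is the Catalan number C_10. So Q = C_10 = 16796.
P − Q = 58786 − 16796 = 41990.

41990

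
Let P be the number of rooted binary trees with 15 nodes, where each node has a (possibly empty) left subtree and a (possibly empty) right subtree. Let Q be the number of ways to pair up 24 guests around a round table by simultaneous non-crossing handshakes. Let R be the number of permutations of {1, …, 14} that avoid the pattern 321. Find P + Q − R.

There are C_n binary search tree shapes on n keys; with n = 15 that is C_15. So P = C_15 = 9694845.
Non-crossing handshake pairings of 2n people are counted by C_n; 24 people gives n = 12. So Q = C_12 = 208012.
Permutations of [n] avoiding any single length-3 pattern are counted by C_n; here n = 14. So R = C_14 = 2674440.
P + Q − R = 9694845 + 208012 − 2674440 = 7228417.

7228417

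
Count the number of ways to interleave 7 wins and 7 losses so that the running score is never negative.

429

Ballot sequences with n votes each where one side never trails are Dyck words, counted by C_n; here n = 7.
C_7 = C_6 · 2(2·6+1)/(6+2) = 132 · 26/8 = 429.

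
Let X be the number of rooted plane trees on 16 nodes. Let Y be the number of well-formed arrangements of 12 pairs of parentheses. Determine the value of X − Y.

Rooted ordered (plane) trees on m nodes have m−1 edges and are counted by C_{m−1}; m = 16 gives C_15. So X = C_15 = 9694845.
Balanced strings of n pairs of brackets are counted by C_n; here n = 12. So Y = C_12 = 208012.
X − Y = 9694845 − 208012 = 9486833.

9486833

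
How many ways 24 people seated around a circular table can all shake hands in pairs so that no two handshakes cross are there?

With 24 = 2·12 people, non-crossing handshake pairings are non-crossing perfect matchings on a circle, counted by C_12.
C_12 = C(24,12)/13 = 2704156/13 = 208012.

208012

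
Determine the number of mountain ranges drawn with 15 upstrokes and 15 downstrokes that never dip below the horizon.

Dyck paths of semilength n (length 2n) are counted by C_n; here n = 15.
C_15 = C_14 · 2(2·14+1)/(14+2) = 2674440 · 58/16 = 9694845.

9694845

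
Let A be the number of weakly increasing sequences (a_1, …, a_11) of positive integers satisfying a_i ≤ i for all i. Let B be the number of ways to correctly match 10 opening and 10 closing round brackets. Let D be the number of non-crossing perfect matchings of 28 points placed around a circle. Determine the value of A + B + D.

2750022

Such sub-staircase sequences of length n are counted by C_n; here n = 11. So A = C_11 = 58786.
Balanced strings of n pairs of brackets are counted by C_n; here n = 10. So B = C_10 = 16796.
Pairing 28 circle points by 14 non-crossing chords gives C_14 matchings. So D = C_14 = 2674440.
A + B + D = 58786 + 16796 + 2674440 = 2750022.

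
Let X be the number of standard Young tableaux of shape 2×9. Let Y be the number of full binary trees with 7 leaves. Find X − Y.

4730

Standard Young tableaux of shape 2×n are counted by C_n; here n = 9. So X = C_9 = 4862.
A full binary tree with L leaves has L−1 internal nodes and is counted by C_{L−1}; L = 7 gives C_6. So Y = C_6 = 132.
X − Y = 4862 − 132 = 4730.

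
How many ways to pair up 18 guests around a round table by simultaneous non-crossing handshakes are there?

4862

With 18 = 2·9 people, non-crossing handshake pairings are non-crossing perfect matchings on a circle, counted by C_9.
C_9 = 4862.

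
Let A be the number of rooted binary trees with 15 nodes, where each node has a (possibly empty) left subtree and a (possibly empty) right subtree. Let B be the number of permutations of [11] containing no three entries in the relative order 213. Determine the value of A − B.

Binary trees (left/right distinguished) on n nodes are counted by C_n; here n = 15. So A = C_15 = 9694845.
For any fixed pattern of length 3, the pattern-avoiding permutations of [11] number C_11. So B = C_11 = 58786.
A − B = 9694845 − 58786 = 9636059.

9636059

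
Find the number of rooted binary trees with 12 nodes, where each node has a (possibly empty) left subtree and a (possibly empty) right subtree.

Rooted binary trees with 12 nodes (each child slot possibly empty) number C_12.
C_12 = C(24,12)/13 = 2704156/13 = 208012.

208012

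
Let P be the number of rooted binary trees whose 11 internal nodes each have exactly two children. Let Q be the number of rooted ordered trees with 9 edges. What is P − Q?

The number of full binary trees on 11 internal nodes is the Catalan number C_11. So P = C_11 = 58786.
A rooted plane tree with 9 edges has 10 nodes, and the count is C_9. So Q = C_9 = 4862.
P − Q = 58786 − 4862 = 53924.

53924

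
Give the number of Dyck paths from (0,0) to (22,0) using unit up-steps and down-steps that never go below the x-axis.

58786

Paths of 11 up- and 11 down-steps that never dip below the axis are Dyck paths; their count is C_11.
C_11 = C(22,11)/12 = 705432/12 = 58786.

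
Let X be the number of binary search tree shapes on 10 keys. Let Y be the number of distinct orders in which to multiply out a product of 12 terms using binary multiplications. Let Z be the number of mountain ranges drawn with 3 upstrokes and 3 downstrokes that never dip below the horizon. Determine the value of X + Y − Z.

75577

There are C_n binary search tree shapes on n keys; with n = 10 that is C_10. So X = C_10 = 16796.
Ways to associate a product of 12 factors correspond to binary trees on 12 leaves, so the count is C_11. So Y = C_11 = 58786.
A Dyck path with 3 up-steps and 3 down-steps has semilength 3, so there are C_3 of them. So Z = C_3 = 5.
X + Y − Z = 16796 + 58786 − 5 = 75577.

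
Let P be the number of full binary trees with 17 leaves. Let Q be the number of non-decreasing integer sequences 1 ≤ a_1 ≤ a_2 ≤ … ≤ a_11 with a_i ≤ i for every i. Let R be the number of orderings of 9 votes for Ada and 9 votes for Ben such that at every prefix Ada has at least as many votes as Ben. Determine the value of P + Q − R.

35411594

A full binary tree with L leaves has L−1 internal nodes and is counted by C_{L−1}; L = 17 gives C_16. So P = C_16 = 35357670.
Such sub-staircase sequences of length n are counted by C_n; here n = 11. So Q = C_11 = 58786.
Reading a vote for the leader as '(' and for the other as ')' turns such a sequence into a balanced string of 9 pairs, so the count is C_9. So R = C_9 = 4862.
P + Q − R = 35357670 + 58786 − 4862 = 35411594.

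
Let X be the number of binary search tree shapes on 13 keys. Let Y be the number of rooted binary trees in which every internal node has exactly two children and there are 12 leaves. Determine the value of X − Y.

There are C_n binary search tree shapes on n keys; with n = 13 that is C_13. So X = C_13 = 742900.
Full binary trees with 12 leaves have 12−1 = 11 internal nodes, so there are C_11 of them. So Y = C_11 = 58786.
X − Y = 742900 − 58786 = 684114.

684114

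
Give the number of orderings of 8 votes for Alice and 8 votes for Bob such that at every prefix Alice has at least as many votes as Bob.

Ballot sequences with n votes each where one side never trails are Dyck words, counted by C_n; here n = 8.
C_8 = C(16,8)/9 = 12870/9 = 1430.

1430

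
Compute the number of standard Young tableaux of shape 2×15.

9694845

By the hook-length formula (or a Dyck-path bijection), SYT of shape 2×15 number C_15.
C_15 = C_14 · 2(2·14+1)/(14+2) = 2674440 · 58/16 = 9694845.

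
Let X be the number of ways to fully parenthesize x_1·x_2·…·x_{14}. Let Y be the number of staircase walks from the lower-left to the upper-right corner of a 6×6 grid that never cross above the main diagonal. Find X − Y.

Parenthesizations of m factors correspond to full binary trees with m leaves, counted by C_{m−1}; m = 14 gives C_13. So X = C_13 = 742900.
Sub-diagonal monotone paths from (0,0) to (6,6) biject with Dyck paths of semilength 6, giving C_6. So Y = C_6 = 132.
X − Y = 742900 − 132 = 742768.

742768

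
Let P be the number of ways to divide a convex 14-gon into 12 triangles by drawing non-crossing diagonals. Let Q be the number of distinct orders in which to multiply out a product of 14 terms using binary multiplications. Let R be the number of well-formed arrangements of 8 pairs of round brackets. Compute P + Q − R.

A convex 14-gon is triangulated into 12 triangles, and the number of such triangulations is the Catalan number C_{14−2} = C_12. So P = C_12 = 208012.
Bracketing 14 factors into binary products is counted by C_{14−1} = C_13. So Q = C_13 = 742900.
With 8 pairs the number of balanced bracket strings is the Catalan number C_8. So R = C_8 = 1430.
P + Q − R = 208012 + 742900 − 1430 = 949482.

949482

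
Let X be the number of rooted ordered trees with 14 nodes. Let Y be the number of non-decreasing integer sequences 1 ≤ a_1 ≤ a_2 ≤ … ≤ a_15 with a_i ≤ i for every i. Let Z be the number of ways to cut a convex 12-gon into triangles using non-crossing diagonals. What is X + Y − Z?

10420949

Rooted ordered (plane) trees on m nodes have m−1 edges and are counted by C_{m−1}; m = 14 gives C_13. So X = C_13 = 742900.
Weakly increasing sequences with a_i ≤ i biject with Dyck paths of semilength 15, so there are C_15. So Y = C_15 = 9694845.
A convex 12-gon is triangulated into 10 triangles, and the number of such triangulations is the Catalan number C_{12−2} = C_10. So Z = C_10 = 16796.
X + Y − Z = 742900 + 9694845 − 16796 = 10420949.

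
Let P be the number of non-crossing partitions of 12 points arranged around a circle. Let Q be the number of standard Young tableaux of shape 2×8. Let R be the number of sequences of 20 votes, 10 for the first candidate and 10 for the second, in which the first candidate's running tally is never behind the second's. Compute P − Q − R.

189786

Non-crossing partitions of an n-element set are counted by C_n; here n = 12. So P = C_12 = 208012.
Standard Young tableaux of shape 2×n are counted by C_n; here n = 8. So Q = C_8 = 1430.
Ballot sequences with n votes each where one side never trails are Dyck words, counted by C_n; here n = 10. So R = C_10 = 16796.
P − Q − R = 208012 − 1430 − 16796 = 189786.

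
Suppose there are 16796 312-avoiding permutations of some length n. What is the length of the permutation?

10

Permutations of [n] avoiding a fixed length-3 pattern are counted by C_n. Since C_10 = 16796, the index is 10.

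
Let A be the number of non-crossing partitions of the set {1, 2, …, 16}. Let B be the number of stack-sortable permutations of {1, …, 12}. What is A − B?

35149658

Non-crossing partitions of an n-element set are counted by C_n; here n = 16. So A = C_16 = 35357670.
By Knuth's characterisation, the stack-sortable permutations of length 12 are the 231-avoiders, numbering C_12. So B = C_12 = 208012.
A − B = 35357670 − 208012 = 35149658.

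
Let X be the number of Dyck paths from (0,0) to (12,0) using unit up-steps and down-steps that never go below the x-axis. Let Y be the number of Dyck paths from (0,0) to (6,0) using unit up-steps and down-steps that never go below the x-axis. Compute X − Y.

Paths of 6 up- and 6 down-steps that never dip below the axis are Dyck paths; their count is C_6. So X = C_6 = 132.
Paths of 3 up- and 3 down-steps that never dip below the axis are Dyck paths; their count is C_3. So Y = C_3 = 5.
X − Y = 132 − 5 = 127.

127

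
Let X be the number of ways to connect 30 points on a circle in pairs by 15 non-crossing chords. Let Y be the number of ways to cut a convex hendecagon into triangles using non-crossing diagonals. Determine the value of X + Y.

9699707

Non-crossing perfect matchings of 2n points on a circle are counted by C_n; with 30 points, n = 15. So X = C_15 = 9694845.
The number of triangulations of an 11-gon is the Catalan number C_9 (index = sides − 2). So Y = C_9 = 4862.
X + Y = 9694845 + 4862 = 9699707.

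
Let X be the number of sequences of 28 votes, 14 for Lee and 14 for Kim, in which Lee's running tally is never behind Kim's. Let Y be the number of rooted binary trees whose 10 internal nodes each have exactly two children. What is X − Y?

2657644

Ballot sequences with n votes each where one side never trails are Dyck words, counted by C_n; here n = 14. So X = C_14 = 2674440.
The number of full binary trees on 10 internal nodes is the Catalan number C_10. So Y = C_10 = 16796.
X − Y = 2674440 − 16796 = 2657644.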